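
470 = 470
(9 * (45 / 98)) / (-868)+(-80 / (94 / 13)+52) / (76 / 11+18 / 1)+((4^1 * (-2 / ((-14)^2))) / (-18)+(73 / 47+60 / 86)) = 824945342471 / 211970386152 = 3.89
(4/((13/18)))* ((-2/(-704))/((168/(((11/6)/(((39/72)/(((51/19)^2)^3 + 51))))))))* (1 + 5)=44990162397/55655277223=0.81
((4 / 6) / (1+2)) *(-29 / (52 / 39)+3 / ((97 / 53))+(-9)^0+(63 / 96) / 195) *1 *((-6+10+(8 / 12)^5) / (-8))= 967635371 / 441249120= 2.19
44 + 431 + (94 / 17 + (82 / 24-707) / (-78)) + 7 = 496.55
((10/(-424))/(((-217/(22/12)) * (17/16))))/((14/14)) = 110/586551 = 0.00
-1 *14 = -14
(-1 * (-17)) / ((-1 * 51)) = -1 / 3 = -0.33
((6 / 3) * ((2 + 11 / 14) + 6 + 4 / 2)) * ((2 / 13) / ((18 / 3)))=151 / 273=0.55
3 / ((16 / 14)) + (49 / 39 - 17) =-4093 / 312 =-13.12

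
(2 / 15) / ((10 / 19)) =0.25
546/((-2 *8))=-273/8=-34.12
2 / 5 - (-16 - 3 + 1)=92 / 5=18.40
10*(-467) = -4670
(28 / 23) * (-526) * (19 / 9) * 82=-110851.32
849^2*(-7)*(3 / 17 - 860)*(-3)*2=-442509825114 / 17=-26029989712.59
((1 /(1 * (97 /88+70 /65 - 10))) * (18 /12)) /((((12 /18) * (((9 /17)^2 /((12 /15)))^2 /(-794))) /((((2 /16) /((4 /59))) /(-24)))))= -279752670769 /1956708900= -142.97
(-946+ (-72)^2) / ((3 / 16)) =67808 / 3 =22602.67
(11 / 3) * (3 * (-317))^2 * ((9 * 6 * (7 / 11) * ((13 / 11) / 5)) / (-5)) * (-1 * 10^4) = 592563535200 / 11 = 53869412290.91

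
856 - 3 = 853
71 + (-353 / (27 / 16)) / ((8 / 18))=-1199 / 3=-399.67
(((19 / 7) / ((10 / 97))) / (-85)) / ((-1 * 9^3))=1843 / 4337550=0.00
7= 7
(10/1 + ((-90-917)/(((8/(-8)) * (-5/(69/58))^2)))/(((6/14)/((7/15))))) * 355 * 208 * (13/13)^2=111895094324/21025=5322002.11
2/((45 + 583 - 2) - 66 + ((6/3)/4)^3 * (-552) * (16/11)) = 11/2528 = 0.00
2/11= 0.18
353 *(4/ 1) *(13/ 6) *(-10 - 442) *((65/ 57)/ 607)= -269649640/ 103797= -2597.86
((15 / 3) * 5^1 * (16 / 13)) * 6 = 2400 / 13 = 184.62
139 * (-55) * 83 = -634535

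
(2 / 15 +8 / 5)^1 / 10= 13 / 75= 0.17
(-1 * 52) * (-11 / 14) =286 / 7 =40.86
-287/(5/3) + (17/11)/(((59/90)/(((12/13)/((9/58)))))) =-6672657/42185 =-158.18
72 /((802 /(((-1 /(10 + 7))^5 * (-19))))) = 684 /569362657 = 0.00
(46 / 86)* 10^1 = 230 / 43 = 5.35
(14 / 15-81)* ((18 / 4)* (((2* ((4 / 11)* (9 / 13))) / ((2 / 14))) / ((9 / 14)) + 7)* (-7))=9003897 / 286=31482.16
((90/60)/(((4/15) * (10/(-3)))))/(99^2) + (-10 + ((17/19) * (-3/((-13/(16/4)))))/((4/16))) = -9606679/1434576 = -6.70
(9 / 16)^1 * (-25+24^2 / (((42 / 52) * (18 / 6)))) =119.65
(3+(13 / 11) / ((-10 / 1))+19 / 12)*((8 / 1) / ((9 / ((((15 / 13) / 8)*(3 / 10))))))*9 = 8841 / 5720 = 1.55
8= 8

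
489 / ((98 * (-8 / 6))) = -3.74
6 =6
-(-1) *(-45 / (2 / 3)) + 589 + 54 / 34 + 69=592.09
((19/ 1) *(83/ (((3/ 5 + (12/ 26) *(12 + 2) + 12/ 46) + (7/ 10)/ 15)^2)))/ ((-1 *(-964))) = 793042745625/ 26324968155169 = 0.03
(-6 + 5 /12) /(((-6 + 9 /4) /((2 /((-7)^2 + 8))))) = 134 /2565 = 0.05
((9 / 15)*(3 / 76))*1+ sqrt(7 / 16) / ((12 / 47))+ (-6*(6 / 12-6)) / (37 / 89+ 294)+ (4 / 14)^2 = 106071023 / 487899860+ 47*sqrt(7) / 48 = 2.81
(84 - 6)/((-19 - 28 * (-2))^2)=78/1369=0.06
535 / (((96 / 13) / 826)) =2872415 / 48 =59841.98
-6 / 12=-1 / 2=-0.50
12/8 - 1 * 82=-161/2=-80.50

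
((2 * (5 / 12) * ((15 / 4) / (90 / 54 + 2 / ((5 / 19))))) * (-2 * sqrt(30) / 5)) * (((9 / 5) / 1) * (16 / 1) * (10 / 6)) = -900 * sqrt(30) / 139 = -35.46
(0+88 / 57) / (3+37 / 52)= 4576 / 11001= 0.42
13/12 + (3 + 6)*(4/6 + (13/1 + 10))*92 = 235165/12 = 19597.08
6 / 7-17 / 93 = 439 / 651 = 0.67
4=4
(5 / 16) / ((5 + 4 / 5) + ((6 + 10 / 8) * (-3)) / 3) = -25 / 116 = -0.22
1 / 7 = 0.14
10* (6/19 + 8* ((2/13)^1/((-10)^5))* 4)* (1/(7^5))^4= 69632/1759704444241978950625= 0.00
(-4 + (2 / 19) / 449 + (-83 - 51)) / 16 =-294319 / 34124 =-8.62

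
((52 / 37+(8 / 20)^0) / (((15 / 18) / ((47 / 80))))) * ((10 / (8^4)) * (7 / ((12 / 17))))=497777 / 12124160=0.04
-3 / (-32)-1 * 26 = -829 / 32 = -25.91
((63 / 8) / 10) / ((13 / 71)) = 4473 / 1040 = 4.30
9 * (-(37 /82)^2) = -12321 /6724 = -1.83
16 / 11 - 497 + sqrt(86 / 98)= -5451 / 11 + sqrt(43) / 7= -494.61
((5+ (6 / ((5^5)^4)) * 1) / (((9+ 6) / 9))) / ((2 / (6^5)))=5561828613281319984 / 476837158203125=11664.00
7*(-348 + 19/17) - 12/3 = -41347/17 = -2432.18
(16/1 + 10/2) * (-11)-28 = -259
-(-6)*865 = 5190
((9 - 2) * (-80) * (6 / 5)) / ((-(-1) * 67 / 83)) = -55776 / 67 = -832.48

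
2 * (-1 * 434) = -868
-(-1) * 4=4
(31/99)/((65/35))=217/1287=0.17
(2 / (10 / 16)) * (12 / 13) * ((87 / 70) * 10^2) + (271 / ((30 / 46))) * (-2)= -633286 / 1365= -463.95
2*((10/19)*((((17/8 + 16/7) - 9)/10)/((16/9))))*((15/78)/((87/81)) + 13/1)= -1209699/337792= -3.58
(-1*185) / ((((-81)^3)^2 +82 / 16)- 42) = -1480 / 2259436291553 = -0.00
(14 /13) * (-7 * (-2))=196 /13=15.08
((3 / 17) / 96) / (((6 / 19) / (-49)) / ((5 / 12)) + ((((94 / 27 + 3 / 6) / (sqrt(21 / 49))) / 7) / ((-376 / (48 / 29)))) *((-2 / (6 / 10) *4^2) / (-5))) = -0.03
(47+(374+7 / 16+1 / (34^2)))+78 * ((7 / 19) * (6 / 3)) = 42075297 / 87856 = 478.91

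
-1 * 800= -800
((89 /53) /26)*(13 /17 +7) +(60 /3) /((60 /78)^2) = 2008867 /58565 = 34.30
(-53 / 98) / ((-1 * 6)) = 53 / 588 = 0.09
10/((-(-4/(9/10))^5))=59049/10240000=0.01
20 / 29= 0.69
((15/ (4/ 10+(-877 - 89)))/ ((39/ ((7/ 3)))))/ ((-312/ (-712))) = -15575/ 7343388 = -0.00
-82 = -82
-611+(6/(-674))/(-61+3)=-11942603/19546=-611.00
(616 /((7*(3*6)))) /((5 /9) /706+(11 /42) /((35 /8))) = 7610680 /94417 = 80.61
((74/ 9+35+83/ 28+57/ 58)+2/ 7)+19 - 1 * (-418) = 484.45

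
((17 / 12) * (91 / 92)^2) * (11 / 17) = 91091 / 101568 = 0.90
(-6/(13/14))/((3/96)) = -2688/13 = -206.77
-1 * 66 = -66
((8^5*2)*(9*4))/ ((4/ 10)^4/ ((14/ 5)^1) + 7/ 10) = 4128768000/ 1241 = 3326968.57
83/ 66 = 1.26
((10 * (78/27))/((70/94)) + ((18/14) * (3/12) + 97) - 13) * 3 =31025/84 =369.35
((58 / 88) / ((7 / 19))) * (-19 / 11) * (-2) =10469 / 1694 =6.18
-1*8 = -8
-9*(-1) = 9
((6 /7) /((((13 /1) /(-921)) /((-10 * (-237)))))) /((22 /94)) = -615541140 /1001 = -614926.21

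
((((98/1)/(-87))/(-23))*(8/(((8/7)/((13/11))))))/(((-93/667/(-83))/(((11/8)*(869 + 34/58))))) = 518505897/1798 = 288379.25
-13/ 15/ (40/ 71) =-1.54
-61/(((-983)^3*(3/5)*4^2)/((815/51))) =248575/2325262388976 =0.00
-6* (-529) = 3174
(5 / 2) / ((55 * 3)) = 1 / 66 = 0.02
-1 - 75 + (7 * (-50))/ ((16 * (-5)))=-573/ 8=-71.62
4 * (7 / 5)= 28 / 5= 5.60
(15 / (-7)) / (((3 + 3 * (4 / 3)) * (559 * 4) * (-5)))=3 / 109564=0.00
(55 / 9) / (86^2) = 0.00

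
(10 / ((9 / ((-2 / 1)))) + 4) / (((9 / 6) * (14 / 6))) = 32 / 63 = 0.51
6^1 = 6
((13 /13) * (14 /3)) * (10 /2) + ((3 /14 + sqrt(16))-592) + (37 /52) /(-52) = -32052641 /56784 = -564.47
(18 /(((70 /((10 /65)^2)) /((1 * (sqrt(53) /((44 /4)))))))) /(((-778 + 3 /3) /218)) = -2616 * sqrt(53) /16851835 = -0.00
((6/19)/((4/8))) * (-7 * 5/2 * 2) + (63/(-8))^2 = 48531/1216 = 39.91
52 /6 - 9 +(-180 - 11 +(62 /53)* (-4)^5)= -220886 /159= -1389.22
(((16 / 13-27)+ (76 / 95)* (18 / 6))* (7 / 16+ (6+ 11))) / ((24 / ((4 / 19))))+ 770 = 30289133 / 39520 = 766.43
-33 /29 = -1.14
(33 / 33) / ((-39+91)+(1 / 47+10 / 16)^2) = 141376 / 7410601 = 0.02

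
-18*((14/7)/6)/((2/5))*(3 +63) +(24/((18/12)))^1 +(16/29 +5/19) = -536225/551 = -973.19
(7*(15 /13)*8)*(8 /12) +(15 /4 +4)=2643 /52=50.83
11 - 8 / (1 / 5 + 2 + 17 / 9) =208 / 23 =9.04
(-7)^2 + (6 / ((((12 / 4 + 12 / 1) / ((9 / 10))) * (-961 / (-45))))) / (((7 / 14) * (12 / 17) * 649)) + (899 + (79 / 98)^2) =28411633818803 / 29949545780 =948.65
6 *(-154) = -924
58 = 58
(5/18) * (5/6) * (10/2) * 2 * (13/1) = 1625/54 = 30.09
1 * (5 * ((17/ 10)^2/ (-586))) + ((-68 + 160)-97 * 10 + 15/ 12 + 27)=-9959359/ 11720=-849.77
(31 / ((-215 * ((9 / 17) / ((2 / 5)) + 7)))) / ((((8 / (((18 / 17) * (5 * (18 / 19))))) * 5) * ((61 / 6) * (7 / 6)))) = -90396 / 493635485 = -0.00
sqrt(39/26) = sqrt(6)/2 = 1.22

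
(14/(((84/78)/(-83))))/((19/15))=-16185/19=-851.84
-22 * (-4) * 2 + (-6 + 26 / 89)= 15156 / 89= 170.29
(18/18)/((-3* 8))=-0.04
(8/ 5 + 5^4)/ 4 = 156.65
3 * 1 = 3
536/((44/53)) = 7102/11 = 645.64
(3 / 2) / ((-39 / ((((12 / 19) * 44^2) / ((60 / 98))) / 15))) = -94864 / 18525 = -5.12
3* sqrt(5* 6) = 3* sqrt(30) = 16.43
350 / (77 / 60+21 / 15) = 3000 / 23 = 130.43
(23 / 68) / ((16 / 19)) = 437 / 1088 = 0.40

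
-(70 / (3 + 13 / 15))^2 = -275625 / 841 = -327.73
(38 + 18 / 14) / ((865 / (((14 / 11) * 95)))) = 950 / 173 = 5.49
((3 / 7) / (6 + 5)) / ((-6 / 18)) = -9 / 77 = -0.12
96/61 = 1.57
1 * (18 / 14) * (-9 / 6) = -27 / 14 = -1.93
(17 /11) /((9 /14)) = 238 /99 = 2.40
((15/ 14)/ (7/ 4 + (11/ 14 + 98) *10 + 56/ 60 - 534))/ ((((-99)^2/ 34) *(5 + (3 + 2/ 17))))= 14450/ 14408061327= 0.00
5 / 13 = 0.38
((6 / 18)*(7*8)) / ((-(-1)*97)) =56 / 291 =0.19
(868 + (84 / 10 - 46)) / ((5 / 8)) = 33216 / 25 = 1328.64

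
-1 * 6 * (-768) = 4608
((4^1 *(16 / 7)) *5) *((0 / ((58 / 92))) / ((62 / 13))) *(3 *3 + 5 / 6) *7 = 0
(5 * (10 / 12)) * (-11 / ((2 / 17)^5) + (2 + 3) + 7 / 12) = -1171368625 / 576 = -2033626.09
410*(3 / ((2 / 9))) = 5535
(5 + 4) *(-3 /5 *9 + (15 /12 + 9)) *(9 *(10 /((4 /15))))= 117855 /8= 14731.88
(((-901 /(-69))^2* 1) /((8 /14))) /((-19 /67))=-1052.23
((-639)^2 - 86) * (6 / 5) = 489882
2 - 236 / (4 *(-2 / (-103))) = -6073 / 2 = -3036.50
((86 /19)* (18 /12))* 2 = 258 /19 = 13.58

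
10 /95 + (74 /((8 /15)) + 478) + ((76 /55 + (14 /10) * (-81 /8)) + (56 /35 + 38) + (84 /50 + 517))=48585899 /41800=1162.34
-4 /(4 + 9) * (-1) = 4 /13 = 0.31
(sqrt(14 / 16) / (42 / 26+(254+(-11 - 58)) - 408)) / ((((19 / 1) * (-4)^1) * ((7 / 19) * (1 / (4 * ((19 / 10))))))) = 247 * sqrt(14) / 805840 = 0.00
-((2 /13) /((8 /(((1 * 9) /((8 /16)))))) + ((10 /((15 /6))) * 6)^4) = -8626185 /26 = -331776.35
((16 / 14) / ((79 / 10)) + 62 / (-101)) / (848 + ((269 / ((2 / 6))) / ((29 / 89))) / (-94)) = -71437556 / 125100945725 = -0.00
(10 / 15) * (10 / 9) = 20 / 27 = 0.74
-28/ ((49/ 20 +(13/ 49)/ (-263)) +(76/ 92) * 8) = -165984560/ 53694149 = -3.09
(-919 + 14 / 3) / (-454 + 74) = 2743 / 1140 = 2.41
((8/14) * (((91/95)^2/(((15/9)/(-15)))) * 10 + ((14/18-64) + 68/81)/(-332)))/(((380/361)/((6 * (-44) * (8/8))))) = 11808.05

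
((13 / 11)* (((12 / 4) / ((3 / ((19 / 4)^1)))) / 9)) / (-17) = -247 / 6732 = -0.04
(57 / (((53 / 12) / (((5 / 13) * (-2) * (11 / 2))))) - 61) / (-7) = 79649 / 4823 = 16.51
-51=-51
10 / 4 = 5 / 2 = 2.50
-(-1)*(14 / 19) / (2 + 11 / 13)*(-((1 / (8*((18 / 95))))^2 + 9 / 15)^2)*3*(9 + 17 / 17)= -1048353932899 / 125948805120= -8.32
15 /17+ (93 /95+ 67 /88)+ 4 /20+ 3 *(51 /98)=30528873 /6963880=4.38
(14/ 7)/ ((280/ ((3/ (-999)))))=-1/ 46620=-0.00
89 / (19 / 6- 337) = -534 / 2003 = -0.27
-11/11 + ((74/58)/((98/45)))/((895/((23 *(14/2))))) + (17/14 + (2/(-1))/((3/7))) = -473870/109011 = -4.35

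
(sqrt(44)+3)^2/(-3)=-53/3 - 4* sqrt(11)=-30.93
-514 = -514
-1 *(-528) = 528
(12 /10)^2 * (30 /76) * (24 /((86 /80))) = 10368 /817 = 12.69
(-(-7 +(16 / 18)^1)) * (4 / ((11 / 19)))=380 / 9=42.22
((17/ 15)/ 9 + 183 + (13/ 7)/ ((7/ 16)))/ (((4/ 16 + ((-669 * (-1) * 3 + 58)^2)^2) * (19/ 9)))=4957832/ 1015736725555926465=0.00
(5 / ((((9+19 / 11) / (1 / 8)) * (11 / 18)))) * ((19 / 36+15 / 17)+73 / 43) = 408925 / 1380128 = 0.30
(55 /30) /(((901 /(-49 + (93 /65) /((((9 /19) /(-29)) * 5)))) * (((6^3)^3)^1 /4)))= -89177 /1659938248800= -0.00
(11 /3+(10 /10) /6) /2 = 23 /12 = 1.92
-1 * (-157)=157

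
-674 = -674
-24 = -24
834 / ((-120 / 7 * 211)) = -973 / 4220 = -0.23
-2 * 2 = -4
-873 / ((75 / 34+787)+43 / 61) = -1810602 / 1638275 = -1.11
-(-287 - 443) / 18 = 365 / 9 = 40.56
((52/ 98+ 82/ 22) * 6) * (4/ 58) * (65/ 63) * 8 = 1591200/ 109417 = 14.54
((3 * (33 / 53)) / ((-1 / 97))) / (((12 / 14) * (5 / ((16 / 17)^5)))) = -11747721216 / 376262105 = -31.22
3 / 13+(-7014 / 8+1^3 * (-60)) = -48699 / 52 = -936.52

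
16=16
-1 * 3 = -3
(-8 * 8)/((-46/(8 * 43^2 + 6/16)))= 473356/23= 20580.70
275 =275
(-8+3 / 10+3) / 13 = -47 / 130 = -0.36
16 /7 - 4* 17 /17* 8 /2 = -96 /7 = -13.71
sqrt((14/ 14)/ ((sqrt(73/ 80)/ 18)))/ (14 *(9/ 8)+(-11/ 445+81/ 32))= 85440 *sqrt(2) *5^(1/ 4) *73^(3/ 4)/ 18978029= 0.24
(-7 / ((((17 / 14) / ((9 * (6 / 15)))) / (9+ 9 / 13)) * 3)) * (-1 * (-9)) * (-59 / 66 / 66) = 1092798 / 133705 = 8.17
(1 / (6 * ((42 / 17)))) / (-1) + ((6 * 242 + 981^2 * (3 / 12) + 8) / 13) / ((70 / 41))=27481843 / 2520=10905.49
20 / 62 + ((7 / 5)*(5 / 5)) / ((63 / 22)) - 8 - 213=-307163 / 1395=-220.19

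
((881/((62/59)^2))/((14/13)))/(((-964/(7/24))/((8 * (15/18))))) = -199339465/133402176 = -1.49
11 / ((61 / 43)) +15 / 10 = 1129 / 122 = 9.25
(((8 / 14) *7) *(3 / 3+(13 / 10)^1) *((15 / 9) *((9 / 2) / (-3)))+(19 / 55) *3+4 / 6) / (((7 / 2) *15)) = -1004 / 2475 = -0.41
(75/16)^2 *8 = 5625/32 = 175.78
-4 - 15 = -19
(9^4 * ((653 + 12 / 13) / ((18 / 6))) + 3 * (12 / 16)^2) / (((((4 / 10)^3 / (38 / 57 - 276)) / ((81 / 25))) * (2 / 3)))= -49755875126895 / 1664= -29901367263.76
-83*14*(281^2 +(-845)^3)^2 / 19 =-22257639320111381323.79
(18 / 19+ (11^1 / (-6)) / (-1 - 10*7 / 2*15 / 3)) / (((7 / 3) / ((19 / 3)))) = 1747 / 672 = 2.60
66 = 66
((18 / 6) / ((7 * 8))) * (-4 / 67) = -3 / 938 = -0.00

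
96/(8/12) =144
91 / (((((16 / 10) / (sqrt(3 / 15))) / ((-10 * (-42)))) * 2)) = 9555 * sqrt(5) / 4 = 5341.41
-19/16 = -1.19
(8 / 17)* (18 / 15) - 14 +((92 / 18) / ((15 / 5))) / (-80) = -247063 / 18360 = -13.46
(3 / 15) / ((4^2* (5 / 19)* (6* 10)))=19 / 24000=0.00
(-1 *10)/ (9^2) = -10/ 81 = -0.12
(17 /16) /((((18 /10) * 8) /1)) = 85 /1152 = 0.07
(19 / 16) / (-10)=-19 / 160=-0.12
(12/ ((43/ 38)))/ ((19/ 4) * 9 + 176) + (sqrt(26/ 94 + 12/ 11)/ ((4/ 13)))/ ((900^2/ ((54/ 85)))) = 0.05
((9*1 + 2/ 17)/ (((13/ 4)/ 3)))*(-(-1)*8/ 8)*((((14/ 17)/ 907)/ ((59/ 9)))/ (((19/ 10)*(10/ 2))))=468720/ 3819918479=0.00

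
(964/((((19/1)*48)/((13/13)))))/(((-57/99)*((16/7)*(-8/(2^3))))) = 18557/23104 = 0.80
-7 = -7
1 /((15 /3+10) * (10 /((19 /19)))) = 1 /150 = 0.01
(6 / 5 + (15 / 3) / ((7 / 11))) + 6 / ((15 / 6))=401 / 35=11.46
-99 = -99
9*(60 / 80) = 27 / 4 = 6.75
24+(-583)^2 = 339913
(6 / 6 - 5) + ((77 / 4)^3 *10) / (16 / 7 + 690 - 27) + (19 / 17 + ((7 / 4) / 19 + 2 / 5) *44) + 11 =136.99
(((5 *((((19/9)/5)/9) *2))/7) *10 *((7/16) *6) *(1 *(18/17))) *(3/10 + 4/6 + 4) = 2831/306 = 9.25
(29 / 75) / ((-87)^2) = 1 / 19575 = 0.00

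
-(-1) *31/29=1.07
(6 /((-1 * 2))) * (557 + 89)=-1938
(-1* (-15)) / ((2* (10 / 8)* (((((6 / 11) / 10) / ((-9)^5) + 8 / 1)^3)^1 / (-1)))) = -7612252689388272750 / 649578671147338578359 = -0.01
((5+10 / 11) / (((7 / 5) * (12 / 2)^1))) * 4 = 650 / 231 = 2.81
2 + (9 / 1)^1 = 11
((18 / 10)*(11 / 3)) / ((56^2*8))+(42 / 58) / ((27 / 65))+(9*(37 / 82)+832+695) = 2057534782573 / 1342333440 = 1532.80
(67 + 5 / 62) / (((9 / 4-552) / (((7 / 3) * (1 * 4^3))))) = -3726464 / 204507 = -18.22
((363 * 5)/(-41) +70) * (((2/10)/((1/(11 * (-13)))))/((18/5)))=-150865/738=-204.42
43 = 43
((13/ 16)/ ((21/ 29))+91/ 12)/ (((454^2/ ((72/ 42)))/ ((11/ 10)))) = 6435/ 80797472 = 0.00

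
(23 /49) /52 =23 /2548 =0.01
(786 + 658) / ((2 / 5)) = 3610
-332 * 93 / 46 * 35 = -23492.61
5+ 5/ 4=25/ 4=6.25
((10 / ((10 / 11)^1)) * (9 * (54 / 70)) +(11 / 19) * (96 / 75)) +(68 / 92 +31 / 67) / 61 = 24107920299 / 312553325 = 77.13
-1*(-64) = 64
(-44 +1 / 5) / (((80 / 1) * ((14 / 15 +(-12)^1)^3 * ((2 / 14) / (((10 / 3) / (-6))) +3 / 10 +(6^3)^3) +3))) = 344925 / 8605028075080688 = 0.00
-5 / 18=-0.28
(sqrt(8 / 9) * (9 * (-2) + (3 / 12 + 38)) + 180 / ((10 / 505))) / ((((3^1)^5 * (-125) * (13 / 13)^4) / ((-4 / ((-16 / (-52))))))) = 13 * sqrt(2) / 2250 + 2626 / 675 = 3.90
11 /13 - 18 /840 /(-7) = 10819 /12740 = 0.85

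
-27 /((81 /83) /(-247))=20501 /3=6833.67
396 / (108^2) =11 / 324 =0.03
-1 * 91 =-91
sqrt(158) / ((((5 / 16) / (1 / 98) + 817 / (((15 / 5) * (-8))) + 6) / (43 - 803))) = -9120 * sqrt(158) / 31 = -3697.96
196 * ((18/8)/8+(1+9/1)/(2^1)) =8281/8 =1035.12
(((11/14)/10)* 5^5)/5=1375/28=49.11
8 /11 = 0.73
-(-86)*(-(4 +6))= -860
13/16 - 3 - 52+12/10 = -4239/80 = -52.99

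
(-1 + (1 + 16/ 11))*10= 14.55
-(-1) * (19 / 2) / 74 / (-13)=-19 / 1924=-0.01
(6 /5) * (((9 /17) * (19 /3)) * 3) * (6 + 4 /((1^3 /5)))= 26676 /85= 313.84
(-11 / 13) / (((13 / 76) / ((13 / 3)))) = -836 / 39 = -21.44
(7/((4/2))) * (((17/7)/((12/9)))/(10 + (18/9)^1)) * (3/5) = 51/160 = 0.32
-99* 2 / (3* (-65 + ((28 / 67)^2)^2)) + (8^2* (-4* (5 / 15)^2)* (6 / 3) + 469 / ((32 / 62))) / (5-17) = -158287974659923 / 2262311785152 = -69.97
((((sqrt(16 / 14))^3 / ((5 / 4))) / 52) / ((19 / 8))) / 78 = 64 * sqrt(14) / 2360085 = 0.00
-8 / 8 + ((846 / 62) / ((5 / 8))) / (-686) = -54857 / 53165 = -1.03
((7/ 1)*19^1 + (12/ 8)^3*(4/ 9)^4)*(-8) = -258808/ 243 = -1065.05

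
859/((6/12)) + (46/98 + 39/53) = 4464776/2597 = 1719.21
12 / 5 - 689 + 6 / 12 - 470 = -11561 / 10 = -1156.10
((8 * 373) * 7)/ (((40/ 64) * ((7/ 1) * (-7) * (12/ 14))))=-11936/ 15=-795.73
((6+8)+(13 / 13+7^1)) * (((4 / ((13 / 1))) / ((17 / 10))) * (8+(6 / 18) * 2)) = 1760 / 51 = 34.51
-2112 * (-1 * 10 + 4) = 12672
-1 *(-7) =7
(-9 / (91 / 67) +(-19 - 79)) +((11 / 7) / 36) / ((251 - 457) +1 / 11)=-776343913 / 7420140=-104.63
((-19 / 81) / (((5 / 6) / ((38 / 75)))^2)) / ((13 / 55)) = -1207184 / 3290625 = -0.37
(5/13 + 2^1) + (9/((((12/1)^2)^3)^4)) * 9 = 30424719300063162569588749/12758753254865197206601728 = 2.38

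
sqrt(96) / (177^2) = 4 * sqrt(6) / 31329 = 0.00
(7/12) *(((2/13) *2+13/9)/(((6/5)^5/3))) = 4484375/3639168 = 1.23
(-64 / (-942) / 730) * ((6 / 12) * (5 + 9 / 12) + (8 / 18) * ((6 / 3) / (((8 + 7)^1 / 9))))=818 / 2578725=0.00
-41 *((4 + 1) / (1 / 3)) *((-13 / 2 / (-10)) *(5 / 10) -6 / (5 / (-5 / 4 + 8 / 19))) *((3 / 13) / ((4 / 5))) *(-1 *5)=9252675 / 7904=1170.63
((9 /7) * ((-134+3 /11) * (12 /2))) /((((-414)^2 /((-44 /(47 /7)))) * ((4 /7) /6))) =10297 /24863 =0.41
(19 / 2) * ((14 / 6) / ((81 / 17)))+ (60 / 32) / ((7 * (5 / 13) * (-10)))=4.58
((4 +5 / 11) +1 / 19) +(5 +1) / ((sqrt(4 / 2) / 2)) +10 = 22.99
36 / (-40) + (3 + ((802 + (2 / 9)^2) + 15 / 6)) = 806.65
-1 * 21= -21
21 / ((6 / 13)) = 91 / 2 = 45.50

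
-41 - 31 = -72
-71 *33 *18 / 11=-3834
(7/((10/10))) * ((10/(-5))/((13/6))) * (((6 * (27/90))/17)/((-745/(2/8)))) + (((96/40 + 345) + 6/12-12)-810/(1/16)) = -20784949067/1646450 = -12624.10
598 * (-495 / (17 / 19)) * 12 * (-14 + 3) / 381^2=82488120 / 274193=300.84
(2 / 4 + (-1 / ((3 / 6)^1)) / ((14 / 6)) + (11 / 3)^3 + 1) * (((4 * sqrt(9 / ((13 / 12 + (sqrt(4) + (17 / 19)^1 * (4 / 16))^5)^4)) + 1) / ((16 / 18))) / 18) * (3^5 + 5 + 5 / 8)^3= 830665548827143119257224014991917 / 17249606598916737734557696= 48155622.80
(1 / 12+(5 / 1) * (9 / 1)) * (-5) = -2705 / 12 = -225.42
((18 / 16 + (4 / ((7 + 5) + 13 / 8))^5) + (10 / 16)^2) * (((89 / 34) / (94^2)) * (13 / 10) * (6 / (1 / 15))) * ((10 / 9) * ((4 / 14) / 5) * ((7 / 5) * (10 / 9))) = 0.01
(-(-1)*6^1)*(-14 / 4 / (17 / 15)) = -315 / 17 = -18.53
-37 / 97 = -0.38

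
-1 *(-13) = 13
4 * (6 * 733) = 17592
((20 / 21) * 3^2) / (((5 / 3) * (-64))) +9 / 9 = 103 / 112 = 0.92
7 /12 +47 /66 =57 /44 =1.30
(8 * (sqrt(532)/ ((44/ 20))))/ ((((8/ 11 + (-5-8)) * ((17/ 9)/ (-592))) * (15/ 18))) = 18944 * sqrt(133)/ 85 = 2570.27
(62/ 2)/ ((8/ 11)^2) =3751/ 64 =58.61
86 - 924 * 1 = -838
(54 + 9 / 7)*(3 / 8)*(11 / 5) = 12771 / 280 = 45.61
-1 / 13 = -0.08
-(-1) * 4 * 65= 260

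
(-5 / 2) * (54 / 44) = -135 / 44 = -3.07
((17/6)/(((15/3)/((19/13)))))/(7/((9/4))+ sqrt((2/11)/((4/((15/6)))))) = 596904/2215915 -8721 * sqrt(55)/2215915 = 0.24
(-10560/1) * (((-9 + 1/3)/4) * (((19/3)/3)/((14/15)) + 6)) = 3969680/21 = 189032.38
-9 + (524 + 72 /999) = 57173 /111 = 515.07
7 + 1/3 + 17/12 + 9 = 71/4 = 17.75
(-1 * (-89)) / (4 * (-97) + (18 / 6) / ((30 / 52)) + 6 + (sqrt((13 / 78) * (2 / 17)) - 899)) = -144771405 / 2075273666 - 2225 * sqrt(51) / 2075273666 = -0.07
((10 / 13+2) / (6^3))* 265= 265 / 78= 3.40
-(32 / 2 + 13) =-29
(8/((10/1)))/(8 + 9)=4/85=0.05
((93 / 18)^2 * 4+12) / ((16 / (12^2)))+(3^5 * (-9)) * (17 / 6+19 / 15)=-78977 / 10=-7897.70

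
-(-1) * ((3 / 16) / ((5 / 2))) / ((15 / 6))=3 / 100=0.03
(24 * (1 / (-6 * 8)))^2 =1 / 4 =0.25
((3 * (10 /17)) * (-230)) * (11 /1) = -75900 /17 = -4464.71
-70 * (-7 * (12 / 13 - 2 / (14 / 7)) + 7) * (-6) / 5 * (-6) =-49392 / 13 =-3799.38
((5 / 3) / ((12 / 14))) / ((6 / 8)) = 70 / 27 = 2.59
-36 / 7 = -5.14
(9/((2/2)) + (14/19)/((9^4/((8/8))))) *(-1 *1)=-9.00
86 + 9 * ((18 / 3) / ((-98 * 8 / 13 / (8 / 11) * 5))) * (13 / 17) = 85.90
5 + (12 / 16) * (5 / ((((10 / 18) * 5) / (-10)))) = -8.50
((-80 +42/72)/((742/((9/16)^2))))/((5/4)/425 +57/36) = -6561405/307342336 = -0.02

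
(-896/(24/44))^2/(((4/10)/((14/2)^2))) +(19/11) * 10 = 32724287150/99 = 330548355.05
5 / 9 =0.56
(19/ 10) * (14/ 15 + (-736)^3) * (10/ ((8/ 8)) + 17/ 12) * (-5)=7783391459539/ 180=43241063664.11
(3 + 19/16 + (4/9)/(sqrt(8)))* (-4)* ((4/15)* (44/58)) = -1474/435 - 352* sqrt(2)/3915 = -3.52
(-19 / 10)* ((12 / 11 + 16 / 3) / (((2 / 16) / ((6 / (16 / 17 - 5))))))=547808 / 3795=144.35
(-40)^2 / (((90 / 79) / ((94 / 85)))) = 237632 / 153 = 1553.15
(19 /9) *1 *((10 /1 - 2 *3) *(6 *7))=1064 /3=354.67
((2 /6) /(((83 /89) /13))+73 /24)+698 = 705.69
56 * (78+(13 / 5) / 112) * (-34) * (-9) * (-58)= -387731682 / 5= -77546336.40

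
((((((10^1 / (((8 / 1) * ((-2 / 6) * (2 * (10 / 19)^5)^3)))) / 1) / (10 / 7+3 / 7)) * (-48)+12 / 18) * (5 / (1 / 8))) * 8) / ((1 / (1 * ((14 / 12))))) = 20084703860524358149577 / 292500000000000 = 68665654.22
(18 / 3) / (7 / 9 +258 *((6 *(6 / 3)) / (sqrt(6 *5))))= -1890 / 129400171 +250776 *sqrt(30) / 129400171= 0.01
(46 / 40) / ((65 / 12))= 69 / 325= 0.21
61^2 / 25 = 148.84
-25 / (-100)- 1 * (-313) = 1253 / 4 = 313.25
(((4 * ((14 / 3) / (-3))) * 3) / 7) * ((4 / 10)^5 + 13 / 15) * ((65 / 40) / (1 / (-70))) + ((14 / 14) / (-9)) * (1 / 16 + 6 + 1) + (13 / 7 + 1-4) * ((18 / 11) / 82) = 8371969171 / 31570000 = 265.19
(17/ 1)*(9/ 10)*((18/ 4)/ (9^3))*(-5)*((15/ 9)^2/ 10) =-85/ 648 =-0.13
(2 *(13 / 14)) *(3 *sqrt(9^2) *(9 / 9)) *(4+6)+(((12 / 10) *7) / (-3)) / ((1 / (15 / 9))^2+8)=733100 / 1463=501.09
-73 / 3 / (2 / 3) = -73 / 2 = -36.50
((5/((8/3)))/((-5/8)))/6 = -1/2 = -0.50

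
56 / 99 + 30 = 3026 / 99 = 30.57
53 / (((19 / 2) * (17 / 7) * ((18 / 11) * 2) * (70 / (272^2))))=634304 / 855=741.88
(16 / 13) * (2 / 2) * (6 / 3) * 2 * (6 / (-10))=-192 / 65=-2.95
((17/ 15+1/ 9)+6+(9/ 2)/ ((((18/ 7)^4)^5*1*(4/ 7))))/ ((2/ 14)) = 2873232122839559602822702421/ 56658827628427014108610560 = 50.71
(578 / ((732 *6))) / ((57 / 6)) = 289 / 20862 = 0.01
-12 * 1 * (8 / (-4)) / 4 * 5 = 30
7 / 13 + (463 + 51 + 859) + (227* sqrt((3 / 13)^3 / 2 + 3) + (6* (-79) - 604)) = 3842 / 13 + 227* sqrt(343434) / 338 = 689.12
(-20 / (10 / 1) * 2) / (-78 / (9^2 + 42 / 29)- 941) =0.00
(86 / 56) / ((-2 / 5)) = -215 / 56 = -3.84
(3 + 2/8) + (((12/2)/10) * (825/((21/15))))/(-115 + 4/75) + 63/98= 197189/241388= 0.82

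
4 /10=0.40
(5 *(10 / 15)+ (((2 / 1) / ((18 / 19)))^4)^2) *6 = 34254104222 / 14348907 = 2387.23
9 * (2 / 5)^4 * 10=288 / 125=2.30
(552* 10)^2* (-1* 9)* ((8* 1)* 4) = -8775475200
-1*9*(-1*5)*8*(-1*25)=-9000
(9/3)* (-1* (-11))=33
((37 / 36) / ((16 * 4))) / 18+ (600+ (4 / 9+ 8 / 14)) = 174477571 / 290304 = 601.02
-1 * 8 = -8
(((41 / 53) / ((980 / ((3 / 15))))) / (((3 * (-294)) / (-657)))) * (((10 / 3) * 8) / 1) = 5986 / 1908795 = 0.00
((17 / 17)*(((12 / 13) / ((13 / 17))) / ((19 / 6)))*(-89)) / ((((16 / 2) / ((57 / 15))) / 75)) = -204255 / 169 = -1208.61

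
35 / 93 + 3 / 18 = 101 / 186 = 0.54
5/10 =1/2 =0.50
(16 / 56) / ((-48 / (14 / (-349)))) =1 / 4188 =0.00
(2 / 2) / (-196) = -1 / 196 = -0.01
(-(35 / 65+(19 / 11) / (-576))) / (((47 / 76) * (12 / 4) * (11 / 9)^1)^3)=-907548585 / 19760943059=-0.05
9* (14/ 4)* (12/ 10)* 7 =1323/ 5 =264.60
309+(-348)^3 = -42143883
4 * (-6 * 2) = -48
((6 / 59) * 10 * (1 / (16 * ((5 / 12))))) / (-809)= -0.00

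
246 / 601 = 0.41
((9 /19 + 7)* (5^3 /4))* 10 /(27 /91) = 4038125 /513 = 7871.59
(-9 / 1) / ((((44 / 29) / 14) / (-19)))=1577.86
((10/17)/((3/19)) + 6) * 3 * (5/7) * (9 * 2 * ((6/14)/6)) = 22320/833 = 26.79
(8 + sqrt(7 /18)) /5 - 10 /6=-1 /15 + sqrt(14) /30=0.06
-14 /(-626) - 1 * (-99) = 30994 /313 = 99.02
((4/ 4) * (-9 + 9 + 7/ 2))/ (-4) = -7/ 8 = -0.88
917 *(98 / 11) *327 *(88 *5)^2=517196803200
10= 10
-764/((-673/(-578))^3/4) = -590115286912/304821217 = -1935.94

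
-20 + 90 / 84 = -265 / 14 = -18.93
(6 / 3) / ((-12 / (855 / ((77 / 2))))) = -3.70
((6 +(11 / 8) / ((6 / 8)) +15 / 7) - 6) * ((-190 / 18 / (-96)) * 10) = 79325 / 18144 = 4.37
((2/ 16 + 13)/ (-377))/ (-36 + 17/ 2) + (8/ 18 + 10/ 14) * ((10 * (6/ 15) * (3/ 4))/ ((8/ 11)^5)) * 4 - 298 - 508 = -526257829975/ 713416704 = -737.66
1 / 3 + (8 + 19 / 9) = 94 / 9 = 10.44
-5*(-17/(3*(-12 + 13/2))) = -170/33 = -5.15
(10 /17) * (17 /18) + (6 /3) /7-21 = -1270 /63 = -20.16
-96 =-96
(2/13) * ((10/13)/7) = 20/1183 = 0.02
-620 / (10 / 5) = -310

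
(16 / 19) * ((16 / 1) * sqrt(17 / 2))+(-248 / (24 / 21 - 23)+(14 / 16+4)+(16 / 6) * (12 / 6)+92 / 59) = 1669205 / 72216+128 * sqrt(34) / 19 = 62.40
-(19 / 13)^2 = -361 / 169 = -2.14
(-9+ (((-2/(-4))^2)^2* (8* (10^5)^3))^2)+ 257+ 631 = 250000000000000000000000000879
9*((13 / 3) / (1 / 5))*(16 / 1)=3120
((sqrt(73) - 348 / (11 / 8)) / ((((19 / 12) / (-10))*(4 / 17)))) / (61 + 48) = 1419840 / 22781 - 510*sqrt(73) / 2071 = 60.22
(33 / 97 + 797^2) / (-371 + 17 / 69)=-2125728057 / 1240727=-1713.29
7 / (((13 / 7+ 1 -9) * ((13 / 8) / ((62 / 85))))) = -24304 / 47515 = -0.51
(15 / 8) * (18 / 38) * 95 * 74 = 24975 / 4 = 6243.75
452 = 452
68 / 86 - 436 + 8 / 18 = -168254 / 387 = -434.76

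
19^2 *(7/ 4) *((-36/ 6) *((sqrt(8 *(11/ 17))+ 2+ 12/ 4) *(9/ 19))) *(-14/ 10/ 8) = 25137 *sqrt(374)/ 680+ 25137/ 16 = 2285.95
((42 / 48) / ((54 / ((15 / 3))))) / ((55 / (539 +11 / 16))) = 5495 / 6912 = 0.79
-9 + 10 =1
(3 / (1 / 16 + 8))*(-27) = -10.05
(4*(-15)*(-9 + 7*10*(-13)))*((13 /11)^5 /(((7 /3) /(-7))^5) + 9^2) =-4255653809520 /161051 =-26424261.94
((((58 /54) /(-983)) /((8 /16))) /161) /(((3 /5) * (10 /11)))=-0.00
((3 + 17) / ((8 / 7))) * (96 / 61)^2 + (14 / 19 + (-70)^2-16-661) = 301678291 / 70699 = 4267.08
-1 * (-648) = 648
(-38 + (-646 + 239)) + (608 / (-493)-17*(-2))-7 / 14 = -406955 / 986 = -412.73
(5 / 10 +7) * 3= 45 / 2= 22.50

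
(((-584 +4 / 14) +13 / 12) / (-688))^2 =2395221481 / 3339915264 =0.72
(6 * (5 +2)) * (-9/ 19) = -378/ 19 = -19.89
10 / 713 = 0.01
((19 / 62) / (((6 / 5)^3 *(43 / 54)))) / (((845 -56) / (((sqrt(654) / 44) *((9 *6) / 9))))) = 2375 *sqrt(654) / 61701904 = 0.00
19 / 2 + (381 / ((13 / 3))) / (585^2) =9.50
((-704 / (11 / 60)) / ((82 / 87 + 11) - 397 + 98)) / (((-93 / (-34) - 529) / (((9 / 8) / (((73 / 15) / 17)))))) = -56181600 / 562426967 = -0.10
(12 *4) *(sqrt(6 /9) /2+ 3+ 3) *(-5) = -1440 - 40 *sqrt(6) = -1537.98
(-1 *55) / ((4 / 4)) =-55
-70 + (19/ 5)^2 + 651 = 595.44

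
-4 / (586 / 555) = -1110 / 293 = -3.79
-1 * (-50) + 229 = 279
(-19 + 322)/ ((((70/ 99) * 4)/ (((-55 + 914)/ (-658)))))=-25767423/ 184240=-139.86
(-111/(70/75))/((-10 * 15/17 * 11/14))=1887/110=17.15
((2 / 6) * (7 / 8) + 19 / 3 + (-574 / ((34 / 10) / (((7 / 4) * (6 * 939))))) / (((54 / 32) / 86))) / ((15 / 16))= -69220169954 / 765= -90483882.29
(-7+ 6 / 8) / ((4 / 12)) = -75 / 4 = -18.75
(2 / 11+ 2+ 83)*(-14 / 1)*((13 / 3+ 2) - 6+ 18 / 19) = -957614 / 627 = -1527.30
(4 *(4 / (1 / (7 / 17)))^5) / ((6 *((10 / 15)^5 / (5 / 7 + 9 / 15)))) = 572552064 / 7099285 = 80.65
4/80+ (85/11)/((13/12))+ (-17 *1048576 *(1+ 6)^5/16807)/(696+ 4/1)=-2548369251/100100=-25458.23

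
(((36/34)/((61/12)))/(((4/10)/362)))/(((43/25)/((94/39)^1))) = 153126000/579683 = 264.15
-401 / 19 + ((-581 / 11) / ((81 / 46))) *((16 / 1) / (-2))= 3705061 / 16929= 218.86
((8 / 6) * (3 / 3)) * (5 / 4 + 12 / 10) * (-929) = -45521 / 15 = -3034.73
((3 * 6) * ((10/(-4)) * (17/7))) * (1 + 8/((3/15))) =-31365/7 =-4480.71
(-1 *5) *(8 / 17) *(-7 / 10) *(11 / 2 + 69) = 2086 / 17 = 122.71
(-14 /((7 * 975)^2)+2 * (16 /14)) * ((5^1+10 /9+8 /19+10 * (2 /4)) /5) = 29994116056 /5689490625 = 5.27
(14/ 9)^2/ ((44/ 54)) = 98/ 33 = 2.97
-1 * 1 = -1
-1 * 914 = -914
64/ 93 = 0.69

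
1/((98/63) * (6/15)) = 1.61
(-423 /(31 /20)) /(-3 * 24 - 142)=4230 /3317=1.28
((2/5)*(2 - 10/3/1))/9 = -8/135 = -0.06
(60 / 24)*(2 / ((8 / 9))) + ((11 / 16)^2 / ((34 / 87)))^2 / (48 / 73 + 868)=27030976524297 / 4804068769792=5.63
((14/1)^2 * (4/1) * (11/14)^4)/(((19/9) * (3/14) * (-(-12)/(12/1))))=87846/133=660.50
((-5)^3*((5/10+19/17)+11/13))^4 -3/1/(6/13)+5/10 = 343361478833741585649/38167092496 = 8996270252.17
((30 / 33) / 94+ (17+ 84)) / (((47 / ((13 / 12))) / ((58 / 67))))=9843847 / 4884099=2.02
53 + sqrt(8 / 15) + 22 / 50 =2*sqrt(30) / 15 + 1336 / 25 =54.17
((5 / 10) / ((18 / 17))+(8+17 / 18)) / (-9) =-113 / 108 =-1.05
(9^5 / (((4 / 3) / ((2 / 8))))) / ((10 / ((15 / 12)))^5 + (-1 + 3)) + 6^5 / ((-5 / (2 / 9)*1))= -36205569 / 104864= -345.26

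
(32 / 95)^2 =1024 / 9025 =0.11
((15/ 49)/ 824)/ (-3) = -5/ 40376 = -0.00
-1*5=-5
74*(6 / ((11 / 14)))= 565.09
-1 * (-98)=98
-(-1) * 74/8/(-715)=-37/2860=-0.01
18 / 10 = 9 / 5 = 1.80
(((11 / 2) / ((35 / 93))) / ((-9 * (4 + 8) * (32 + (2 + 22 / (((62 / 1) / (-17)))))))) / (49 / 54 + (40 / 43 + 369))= -454553 / 34839499100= -0.00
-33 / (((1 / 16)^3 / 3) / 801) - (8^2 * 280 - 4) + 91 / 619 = -201067677689 / 619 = -324826619.85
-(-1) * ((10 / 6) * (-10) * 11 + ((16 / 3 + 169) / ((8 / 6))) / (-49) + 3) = -107605 / 588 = -183.00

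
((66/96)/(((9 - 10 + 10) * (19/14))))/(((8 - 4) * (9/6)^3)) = 77/18468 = 0.00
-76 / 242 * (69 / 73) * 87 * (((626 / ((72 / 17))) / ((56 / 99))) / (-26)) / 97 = 606897297 / 226818592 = 2.68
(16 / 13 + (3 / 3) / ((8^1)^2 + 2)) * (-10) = -5345 / 429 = -12.46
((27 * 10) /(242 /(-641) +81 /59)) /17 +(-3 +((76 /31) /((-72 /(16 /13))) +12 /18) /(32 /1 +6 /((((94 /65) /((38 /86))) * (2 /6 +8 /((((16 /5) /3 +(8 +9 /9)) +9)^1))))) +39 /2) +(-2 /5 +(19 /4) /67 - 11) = 77807288577988927247 /3679588463895098820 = 21.15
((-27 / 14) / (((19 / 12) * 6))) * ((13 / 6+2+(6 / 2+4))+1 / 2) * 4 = -180 / 19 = -9.47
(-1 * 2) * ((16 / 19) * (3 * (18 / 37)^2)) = -31104 / 26011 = -1.20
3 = 3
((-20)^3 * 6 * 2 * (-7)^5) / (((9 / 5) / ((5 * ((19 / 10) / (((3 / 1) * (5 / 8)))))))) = 40874624000 / 9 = 4541624888.89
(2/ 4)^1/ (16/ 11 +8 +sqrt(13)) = 44/ 711 - 121 * sqrt(13)/ 18486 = 0.04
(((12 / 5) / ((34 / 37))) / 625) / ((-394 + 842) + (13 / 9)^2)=0.00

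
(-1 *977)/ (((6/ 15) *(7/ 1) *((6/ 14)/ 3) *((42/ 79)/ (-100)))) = 9647875/ 21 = 459422.62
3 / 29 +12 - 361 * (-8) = 84103 / 29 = 2900.10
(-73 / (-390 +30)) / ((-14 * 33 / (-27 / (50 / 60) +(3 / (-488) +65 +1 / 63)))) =-365931991 / 25566710400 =-0.01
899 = 899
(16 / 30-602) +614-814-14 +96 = -10792 / 15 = -719.47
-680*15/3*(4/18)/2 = -377.78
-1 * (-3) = 3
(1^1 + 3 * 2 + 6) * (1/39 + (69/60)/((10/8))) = 922/75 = 12.29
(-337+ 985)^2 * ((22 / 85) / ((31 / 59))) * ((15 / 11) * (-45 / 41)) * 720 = -4816130918400 / 21607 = -222896788.93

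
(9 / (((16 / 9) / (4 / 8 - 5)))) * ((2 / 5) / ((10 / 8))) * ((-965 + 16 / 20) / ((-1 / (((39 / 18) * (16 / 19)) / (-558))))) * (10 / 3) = 1128114 / 14725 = 76.61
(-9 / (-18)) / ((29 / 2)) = 1 / 29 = 0.03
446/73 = 6.11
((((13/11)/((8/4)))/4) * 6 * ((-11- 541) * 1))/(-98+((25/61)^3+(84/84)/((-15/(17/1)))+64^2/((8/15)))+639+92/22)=-18324176130/308008531733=-0.06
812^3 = 535387328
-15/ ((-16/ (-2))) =-15/ 8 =-1.88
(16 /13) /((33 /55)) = 80 /39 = 2.05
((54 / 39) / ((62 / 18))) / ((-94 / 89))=-7209 / 18941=-0.38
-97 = -97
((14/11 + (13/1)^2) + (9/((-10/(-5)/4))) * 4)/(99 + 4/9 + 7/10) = 2.42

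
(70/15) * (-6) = -28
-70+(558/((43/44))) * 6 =144302/43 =3355.86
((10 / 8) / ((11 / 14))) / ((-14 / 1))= -5 / 44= -0.11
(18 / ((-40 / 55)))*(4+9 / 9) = -495 / 4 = -123.75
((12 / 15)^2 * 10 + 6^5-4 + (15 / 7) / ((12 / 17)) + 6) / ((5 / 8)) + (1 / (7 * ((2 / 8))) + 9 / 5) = 2180897 / 175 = 12462.27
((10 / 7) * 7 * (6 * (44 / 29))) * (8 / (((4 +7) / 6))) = 11520 / 29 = 397.24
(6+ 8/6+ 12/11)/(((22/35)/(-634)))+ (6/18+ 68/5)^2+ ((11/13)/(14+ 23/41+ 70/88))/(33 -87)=-244223267844583/29414352825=-8302.86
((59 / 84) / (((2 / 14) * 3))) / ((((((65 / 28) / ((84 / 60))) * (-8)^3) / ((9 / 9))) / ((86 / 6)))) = -124313 / 4492800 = -0.03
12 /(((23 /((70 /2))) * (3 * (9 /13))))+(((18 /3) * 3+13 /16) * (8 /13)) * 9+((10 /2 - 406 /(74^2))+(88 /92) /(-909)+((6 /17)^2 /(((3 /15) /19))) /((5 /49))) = 2794409825594 /11947962559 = 233.88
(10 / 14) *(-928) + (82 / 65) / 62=-9349313 / 14105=-662.84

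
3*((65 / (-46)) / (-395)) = 39 / 3634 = 0.01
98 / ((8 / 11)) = 539 / 4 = 134.75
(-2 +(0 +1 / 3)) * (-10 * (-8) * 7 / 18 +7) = -1715 / 27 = -63.52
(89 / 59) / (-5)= -89 / 295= -0.30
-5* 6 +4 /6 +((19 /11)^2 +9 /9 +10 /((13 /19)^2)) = -244708 /61347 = -3.99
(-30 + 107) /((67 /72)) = 5544 /67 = 82.75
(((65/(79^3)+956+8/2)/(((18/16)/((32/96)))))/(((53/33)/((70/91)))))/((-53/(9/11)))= -37865400400/18004305163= -2.10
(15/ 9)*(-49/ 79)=-245/ 237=-1.03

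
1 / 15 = 0.07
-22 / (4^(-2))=-352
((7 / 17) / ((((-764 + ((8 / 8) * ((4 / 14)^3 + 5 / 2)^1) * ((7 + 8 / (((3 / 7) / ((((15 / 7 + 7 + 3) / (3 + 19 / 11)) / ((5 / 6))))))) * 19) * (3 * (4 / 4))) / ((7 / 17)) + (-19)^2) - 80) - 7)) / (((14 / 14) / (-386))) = -168675052 / 22245607737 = -0.01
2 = 2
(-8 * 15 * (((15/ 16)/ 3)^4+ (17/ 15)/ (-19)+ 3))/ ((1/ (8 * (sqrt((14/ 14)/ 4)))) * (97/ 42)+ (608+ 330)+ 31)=-1157043153/ 3169168384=-0.37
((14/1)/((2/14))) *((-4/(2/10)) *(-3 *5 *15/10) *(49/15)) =144060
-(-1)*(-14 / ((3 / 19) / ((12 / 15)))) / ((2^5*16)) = -133 / 960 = -0.14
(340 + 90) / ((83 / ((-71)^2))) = 2167630 / 83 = 26116.02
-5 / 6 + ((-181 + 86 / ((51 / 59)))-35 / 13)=-112757 / 1326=-85.04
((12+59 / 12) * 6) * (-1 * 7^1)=-1421 / 2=-710.50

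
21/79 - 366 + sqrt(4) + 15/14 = -401105/1106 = -362.66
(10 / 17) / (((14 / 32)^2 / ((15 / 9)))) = 12800 / 2499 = 5.12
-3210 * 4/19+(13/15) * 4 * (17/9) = -1716604/2565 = -669.24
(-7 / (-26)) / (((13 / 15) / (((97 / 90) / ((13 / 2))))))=679 / 13182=0.05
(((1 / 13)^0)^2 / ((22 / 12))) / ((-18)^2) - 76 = -45143 / 594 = -76.00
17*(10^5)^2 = 170000000000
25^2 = 625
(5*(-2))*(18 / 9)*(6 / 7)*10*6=-7200 / 7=-1028.57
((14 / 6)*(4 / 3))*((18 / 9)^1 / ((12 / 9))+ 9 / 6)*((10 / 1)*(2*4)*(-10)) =-22400 / 3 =-7466.67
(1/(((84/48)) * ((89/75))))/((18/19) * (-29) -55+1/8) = -45600/7798091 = -0.01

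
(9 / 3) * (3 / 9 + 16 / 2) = 25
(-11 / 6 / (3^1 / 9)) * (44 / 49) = -4.94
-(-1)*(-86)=-86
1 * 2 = 2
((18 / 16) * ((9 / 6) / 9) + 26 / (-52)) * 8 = -5 / 2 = -2.50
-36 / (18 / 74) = -148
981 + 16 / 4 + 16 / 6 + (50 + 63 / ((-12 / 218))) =-641 / 6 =-106.83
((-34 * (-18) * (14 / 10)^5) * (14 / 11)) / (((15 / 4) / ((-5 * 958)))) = -183939034944 / 34375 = -5350953.74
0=0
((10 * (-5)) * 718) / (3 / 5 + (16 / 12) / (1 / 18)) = -179500 / 123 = -1459.35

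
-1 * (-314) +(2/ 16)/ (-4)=10047/ 32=313.97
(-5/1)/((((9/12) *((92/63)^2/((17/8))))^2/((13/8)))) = -32879930265/2292457472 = -14.34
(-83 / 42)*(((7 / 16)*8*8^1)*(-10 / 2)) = 830 / 3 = 276.67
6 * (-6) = -36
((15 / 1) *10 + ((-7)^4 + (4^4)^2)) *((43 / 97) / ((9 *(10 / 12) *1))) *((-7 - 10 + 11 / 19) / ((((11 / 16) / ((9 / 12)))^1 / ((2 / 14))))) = -10298.91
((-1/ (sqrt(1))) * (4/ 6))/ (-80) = 1/ 120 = 0.01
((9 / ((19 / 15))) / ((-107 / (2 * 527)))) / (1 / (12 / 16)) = -52.49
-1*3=-3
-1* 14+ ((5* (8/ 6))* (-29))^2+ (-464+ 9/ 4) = 1328473/ 36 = 36902.03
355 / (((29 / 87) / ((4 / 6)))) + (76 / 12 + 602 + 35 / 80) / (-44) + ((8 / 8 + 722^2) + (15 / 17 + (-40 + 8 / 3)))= 521944.71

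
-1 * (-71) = 71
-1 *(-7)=7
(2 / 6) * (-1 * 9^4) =-2187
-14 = -14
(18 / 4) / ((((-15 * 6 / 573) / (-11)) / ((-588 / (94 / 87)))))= -80609067 / 470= -171508.65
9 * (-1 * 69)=-621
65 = 65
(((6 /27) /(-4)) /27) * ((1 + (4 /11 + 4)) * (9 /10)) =-0.01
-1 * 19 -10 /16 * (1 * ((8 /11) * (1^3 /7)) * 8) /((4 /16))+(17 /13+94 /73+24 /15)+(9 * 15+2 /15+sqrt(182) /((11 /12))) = 12 * sqrt(182) /11+129614083 /1096095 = 132.97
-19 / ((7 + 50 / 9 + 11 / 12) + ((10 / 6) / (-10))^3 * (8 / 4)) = -1026 / 727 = -1.41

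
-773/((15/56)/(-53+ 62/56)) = 2246338/15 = 149755.87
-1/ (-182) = 1/ 182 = 0.01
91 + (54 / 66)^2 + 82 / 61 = 686534 / 7381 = 93.01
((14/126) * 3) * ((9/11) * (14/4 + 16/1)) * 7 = 819/22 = 37.23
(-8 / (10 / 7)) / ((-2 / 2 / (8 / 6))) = 112 / 15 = 7.47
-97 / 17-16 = -21.71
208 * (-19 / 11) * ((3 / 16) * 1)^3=-6669 / 2816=-2.37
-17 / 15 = -1.13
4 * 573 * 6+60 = 13812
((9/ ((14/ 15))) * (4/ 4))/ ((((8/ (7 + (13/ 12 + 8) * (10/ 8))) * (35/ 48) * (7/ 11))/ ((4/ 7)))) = 261657/ 9604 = 27.24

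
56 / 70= 4 / 5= 0.80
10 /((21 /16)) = 160 /21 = 7.62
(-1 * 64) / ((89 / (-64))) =4096 / 89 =46.02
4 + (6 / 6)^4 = 5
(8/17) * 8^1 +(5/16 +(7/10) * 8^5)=31200681/1360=22941.68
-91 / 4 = -22.75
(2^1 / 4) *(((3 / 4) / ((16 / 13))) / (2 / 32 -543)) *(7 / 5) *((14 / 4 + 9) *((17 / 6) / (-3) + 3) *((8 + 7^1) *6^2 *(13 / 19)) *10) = -7034625 / 94316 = -74.59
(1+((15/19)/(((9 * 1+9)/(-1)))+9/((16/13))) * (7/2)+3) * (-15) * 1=-268495/608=-441.60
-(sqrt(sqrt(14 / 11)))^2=-sqrt(154) / 11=-1.13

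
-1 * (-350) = 350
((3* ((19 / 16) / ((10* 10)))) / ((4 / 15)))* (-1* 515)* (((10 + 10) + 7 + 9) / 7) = -158517 / 448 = -353.83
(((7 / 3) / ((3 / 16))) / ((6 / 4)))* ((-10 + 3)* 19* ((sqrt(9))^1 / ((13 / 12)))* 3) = -119168 / 13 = -9166.77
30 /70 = 3 /7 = 0.43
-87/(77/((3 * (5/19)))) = -1305/1463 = -0.89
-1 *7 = -7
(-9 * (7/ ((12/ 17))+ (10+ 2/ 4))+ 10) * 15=-10425/ 4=-2606.25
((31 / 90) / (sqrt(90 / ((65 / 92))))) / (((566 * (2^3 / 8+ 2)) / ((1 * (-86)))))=-0.00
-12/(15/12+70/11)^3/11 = -92928/37595375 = -0.00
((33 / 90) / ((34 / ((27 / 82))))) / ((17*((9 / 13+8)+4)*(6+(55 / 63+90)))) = 2457 / 14462889400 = 0.00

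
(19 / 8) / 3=19 / 24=0.79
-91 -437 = -528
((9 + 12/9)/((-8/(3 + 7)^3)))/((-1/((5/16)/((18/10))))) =96875/432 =224.25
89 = 89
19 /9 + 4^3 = 66.11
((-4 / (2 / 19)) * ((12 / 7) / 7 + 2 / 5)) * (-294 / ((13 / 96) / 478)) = 1653069312 / 65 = 25431835.57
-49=-49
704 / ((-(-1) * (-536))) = -88 / 67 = -1.31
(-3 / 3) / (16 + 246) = -1 / 262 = -0.00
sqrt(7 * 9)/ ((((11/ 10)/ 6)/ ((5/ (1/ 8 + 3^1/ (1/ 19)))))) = 7200 * sqrt(7)/ 5027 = 3.79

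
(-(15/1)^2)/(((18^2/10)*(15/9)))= -25/6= -4.17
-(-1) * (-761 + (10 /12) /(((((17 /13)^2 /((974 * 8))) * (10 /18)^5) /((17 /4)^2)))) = 1619018699 /1250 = 1295214.96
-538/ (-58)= 269/ 29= 9.28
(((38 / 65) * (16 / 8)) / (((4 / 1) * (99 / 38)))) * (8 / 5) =5776 / 32175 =0.18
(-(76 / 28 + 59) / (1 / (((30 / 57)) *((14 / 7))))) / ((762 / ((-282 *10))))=4060800 / 16891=240.41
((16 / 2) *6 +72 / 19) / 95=984 / 1805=0.55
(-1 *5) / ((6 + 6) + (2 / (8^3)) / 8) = -10240 / 24577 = -0.42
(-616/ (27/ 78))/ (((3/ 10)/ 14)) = -83045.93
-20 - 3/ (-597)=-3979/ 199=-19.99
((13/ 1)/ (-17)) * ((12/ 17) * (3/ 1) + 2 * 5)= -2678/ 289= -9.27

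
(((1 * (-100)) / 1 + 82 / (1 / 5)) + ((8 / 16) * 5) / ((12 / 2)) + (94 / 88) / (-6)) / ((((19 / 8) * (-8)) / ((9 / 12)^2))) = -245709 / 26752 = -9.18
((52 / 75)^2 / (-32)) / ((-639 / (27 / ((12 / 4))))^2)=-169 / 56711250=-0.00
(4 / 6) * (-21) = -14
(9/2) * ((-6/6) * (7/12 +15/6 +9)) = -435/8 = -54.38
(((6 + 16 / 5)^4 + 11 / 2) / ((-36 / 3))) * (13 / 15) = -116503231 / 225000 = -517.79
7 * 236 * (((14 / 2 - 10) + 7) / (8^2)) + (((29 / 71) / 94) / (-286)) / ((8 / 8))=103.25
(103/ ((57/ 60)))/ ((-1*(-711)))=2060/ 13509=0.15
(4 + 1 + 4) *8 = 72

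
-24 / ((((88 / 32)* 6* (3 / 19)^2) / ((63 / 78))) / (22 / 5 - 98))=242592 / 55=4410.76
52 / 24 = 13 / 6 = 2.17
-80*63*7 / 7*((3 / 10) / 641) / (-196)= 54 / 4487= 0.01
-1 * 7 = -7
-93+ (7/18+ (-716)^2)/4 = 9221119/72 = 128071.10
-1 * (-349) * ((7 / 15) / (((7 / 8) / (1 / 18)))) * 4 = 5584 / 135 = 41.36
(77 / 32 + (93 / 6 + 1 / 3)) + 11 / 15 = 18.97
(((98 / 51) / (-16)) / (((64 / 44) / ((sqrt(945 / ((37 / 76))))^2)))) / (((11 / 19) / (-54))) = 150444945 / 10064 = 14948.82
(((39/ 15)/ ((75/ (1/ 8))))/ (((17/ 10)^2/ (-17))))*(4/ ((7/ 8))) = -208/ 1785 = -0.12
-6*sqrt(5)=-13.42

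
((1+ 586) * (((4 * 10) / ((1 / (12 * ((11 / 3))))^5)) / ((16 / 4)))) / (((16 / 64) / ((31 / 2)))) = 60019610562560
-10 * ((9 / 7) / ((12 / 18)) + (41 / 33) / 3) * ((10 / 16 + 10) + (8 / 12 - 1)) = -4010045 / 16632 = -241.10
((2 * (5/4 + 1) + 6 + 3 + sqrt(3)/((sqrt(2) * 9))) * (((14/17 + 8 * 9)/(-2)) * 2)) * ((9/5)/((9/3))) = -50139/85 - 619 * sqrt(6)/255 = -595.82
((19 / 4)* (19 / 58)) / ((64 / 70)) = 12635 / 7424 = 1.70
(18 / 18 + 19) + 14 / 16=167 / 8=20.88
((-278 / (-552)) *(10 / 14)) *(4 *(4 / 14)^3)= 5560 / 165669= 0.03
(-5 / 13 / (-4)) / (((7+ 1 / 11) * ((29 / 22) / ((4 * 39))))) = 605 / 377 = 1.60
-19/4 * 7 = -133/4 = -33.25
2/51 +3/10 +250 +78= 167453/510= 328.34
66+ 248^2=61570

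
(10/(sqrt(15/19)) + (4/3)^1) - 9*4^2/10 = -196/15 + 2*sqrt(285)/3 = -1.81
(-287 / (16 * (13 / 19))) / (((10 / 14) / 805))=-6145531 / 208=-29545.82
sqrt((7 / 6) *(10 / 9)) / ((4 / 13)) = 13 *sqrt(105) / 36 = 3.70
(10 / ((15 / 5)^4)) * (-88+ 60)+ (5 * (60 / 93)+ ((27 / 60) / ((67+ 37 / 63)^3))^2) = -1382680784901126518667617281 / 5986054225721828217867033600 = -0.23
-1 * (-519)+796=1315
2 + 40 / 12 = 5.33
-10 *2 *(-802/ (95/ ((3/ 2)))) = 4812/ 19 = 253.26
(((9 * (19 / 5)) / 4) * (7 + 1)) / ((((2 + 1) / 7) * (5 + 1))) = 133 / 5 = 26.60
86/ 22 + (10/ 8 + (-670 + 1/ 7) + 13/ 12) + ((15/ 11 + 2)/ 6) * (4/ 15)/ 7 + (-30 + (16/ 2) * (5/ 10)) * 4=-2659711/ 3465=-767.59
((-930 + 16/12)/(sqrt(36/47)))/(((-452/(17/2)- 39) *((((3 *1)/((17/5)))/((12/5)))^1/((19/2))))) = 15297926 *sqrt(47)/352575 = 297.46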